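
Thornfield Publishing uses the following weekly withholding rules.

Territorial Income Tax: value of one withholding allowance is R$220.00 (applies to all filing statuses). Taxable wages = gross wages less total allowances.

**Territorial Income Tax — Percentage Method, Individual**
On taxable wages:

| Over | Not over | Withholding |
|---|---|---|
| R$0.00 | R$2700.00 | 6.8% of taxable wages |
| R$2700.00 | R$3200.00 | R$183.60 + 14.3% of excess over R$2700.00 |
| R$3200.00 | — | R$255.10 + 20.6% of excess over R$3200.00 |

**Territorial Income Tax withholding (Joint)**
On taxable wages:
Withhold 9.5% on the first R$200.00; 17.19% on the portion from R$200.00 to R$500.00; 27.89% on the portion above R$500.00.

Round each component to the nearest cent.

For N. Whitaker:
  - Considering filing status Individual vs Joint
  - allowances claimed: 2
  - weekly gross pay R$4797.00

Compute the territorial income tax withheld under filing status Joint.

R$1146.29

Territorial Income Tax (Joint): taxable = R$4797.00 − 2×R$220.00 = R$4357.00
  R$70.57 + 27.89% × (R$4357.00 − R$500.00) = R$70.57 + 27.89% × R$3857.00 = R$1146.29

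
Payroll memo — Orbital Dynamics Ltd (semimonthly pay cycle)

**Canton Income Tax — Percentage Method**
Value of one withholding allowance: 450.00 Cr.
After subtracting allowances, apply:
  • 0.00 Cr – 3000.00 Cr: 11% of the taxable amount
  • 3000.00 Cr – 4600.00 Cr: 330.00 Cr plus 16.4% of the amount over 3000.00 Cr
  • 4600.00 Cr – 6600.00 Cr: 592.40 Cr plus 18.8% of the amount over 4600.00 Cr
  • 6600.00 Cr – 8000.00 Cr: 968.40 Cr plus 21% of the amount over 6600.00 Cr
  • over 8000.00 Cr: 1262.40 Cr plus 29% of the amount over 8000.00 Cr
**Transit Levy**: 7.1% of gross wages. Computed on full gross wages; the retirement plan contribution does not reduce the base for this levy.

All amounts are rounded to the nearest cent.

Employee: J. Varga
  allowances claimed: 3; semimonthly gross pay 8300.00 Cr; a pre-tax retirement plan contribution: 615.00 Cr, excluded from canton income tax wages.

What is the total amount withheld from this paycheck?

1507.88 Cr

Canton Income Tax: taxable = 8300.00 Cr − 615.00 Cr − 3×450.00 Cr = 6335.00 Cr
  592.40 Cr + 18.8% × (6335.00 Cr − 4600.00 Cr) = 592.40 Cr + 18.8% × 1735.00 Cr = 918.58 Cr
Transit Levy: 7.1% × 8300.00 Cr = 589.30 Cr
Total: 918.58 Cr + 589.30 Cr = 1507.88 Cr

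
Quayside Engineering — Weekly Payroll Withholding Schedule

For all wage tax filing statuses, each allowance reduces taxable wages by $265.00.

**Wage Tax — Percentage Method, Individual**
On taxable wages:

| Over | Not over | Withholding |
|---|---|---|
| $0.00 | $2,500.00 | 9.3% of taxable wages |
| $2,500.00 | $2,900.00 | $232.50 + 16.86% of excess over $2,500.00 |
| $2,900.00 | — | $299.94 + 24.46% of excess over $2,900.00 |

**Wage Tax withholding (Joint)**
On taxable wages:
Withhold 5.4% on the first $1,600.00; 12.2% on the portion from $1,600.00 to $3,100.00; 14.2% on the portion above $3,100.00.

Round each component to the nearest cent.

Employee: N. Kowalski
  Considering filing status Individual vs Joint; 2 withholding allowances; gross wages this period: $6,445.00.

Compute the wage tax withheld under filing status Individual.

Wage Tax (Individual): taxable = $6,445.00 − 2×$265.00 = $5,915.00
  $299.94 + 24.46% × ($5,915.00 − $2,900.00) = $299.94 + 24.46% × $3,015.00 = $1,037.41

$1,037.41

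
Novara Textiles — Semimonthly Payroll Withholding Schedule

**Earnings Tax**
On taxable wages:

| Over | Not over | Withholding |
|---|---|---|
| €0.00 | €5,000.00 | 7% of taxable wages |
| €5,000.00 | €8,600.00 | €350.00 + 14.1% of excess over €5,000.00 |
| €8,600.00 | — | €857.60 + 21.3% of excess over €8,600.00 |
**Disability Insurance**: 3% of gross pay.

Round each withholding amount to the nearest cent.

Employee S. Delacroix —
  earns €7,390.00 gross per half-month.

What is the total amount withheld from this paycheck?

Earnings Tax: taxable = €7,390.00
  €350.00 + 14.1% × (€7,390.00 − €5,000.00) = €350.00 + 14.1% × €2,390.00 = €686.99
Disability Insurance: 3% × €7,390.00 = €221.70
Total: €686.99 + €221.70 = €908.69

€908.69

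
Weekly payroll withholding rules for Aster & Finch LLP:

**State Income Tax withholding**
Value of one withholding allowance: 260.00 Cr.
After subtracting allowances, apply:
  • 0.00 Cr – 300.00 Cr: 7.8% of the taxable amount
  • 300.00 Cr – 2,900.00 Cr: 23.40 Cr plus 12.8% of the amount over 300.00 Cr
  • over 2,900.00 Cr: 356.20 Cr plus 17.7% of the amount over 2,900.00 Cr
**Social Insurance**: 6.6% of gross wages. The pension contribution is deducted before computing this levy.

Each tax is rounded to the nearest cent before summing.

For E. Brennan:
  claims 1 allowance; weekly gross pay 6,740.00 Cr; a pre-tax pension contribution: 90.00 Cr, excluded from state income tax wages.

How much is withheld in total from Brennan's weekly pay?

State Income Tax: taxable = 6,740.00 Cr − 90.00 Cr − 1×260.00 Cr = 6,390.00 Cr
  356.20 Cr + 17.7% × (6,390.00 Cr − 2,900.00 Cr) = 356.20 Cr + 17.7% × 3,490.00 Cr = 973.93 Cr
Social Insurance: 6.6% × 6,650.00 Cr = 438.90 Cr
Total: 973.93 Cr + 438.90 Cr = 1,412.83 Cr

1,412.83 Cr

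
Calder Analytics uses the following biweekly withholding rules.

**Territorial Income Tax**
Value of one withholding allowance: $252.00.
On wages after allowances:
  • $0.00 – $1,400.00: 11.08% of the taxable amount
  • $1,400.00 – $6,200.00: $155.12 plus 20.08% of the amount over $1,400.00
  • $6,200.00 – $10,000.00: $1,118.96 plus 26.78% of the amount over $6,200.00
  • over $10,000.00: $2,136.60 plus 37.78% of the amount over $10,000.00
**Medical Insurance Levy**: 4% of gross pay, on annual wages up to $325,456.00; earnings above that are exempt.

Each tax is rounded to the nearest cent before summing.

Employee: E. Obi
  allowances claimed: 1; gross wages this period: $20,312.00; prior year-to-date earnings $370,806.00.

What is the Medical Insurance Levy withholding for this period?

$0.00

Medical Insurance Levy: YTD $370,806.00 ≥ cap $325,456.00 → $0.00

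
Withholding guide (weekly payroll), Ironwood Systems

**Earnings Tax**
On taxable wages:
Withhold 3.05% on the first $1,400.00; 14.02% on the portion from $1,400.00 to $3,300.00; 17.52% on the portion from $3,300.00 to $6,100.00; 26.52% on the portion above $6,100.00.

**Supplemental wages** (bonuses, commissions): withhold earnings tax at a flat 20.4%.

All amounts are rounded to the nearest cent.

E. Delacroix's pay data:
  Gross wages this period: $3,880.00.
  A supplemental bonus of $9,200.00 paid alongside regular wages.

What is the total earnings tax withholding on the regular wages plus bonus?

Earnings Tax: taxable = $3,880.00
  $309.08 + 17.52% × ($3,880.00 − $3,300.00) = $309.08 + 17.52% × $580.00 = $410.70
Supplemental (20.4% flat on bonus): 20.4% × $9,200.00 = $1,876.80
Total earnings tax: $410.70 + $1,876.80 = $2,287.50

$2,287.50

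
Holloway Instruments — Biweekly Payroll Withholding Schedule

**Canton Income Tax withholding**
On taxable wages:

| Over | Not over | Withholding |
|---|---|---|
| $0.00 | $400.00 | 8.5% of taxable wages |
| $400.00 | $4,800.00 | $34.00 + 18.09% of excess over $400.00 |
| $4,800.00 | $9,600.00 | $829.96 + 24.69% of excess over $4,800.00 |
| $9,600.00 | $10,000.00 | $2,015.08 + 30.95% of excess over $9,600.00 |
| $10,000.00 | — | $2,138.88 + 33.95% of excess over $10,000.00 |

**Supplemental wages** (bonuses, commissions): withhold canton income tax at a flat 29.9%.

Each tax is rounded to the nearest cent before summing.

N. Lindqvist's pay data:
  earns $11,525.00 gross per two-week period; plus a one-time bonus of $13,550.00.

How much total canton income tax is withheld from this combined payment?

$6,708.07

Canton Income Tax: taxable = $11,525.00
  $2,138.88 + 33.95% × ($11,525.00 − $10,000.00) = $2,138.88 + 33.95% × $1,525.00 = $2,656.62
Supplemental (29.9% flat on bonus): 29.9% × $13,550.00 = $4,051.45
Total canton income tax: $2,656.62 + $4,051.45 = $6,708.07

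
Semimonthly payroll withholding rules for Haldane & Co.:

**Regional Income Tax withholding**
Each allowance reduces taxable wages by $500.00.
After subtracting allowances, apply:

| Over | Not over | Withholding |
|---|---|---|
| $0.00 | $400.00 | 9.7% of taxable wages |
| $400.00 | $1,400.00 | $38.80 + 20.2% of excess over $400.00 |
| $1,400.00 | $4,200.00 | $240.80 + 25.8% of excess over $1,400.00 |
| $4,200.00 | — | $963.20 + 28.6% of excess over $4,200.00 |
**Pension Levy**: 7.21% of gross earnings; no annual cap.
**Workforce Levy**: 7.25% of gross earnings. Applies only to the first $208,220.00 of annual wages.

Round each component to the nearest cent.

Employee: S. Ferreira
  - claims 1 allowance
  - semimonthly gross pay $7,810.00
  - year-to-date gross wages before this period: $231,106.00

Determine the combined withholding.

Regional Income Tax: taxable = $7,810.00 − 1×$500.00 = $7,310.00
  $963.20 + 28.6% × ($7,310.00 − $4,200.00) = $963.20 + 28.6% × $3,110.00 = $1,852.66
Pension Levy: 7.21% × $7,810.00 = $563.10
Workforce Levy: YTD $231,106.00 ≥ cap $208,220.00 → $0.00
Total: $1,852.66 + $563.10 + $0.00 = $2,415.76

$2,415.76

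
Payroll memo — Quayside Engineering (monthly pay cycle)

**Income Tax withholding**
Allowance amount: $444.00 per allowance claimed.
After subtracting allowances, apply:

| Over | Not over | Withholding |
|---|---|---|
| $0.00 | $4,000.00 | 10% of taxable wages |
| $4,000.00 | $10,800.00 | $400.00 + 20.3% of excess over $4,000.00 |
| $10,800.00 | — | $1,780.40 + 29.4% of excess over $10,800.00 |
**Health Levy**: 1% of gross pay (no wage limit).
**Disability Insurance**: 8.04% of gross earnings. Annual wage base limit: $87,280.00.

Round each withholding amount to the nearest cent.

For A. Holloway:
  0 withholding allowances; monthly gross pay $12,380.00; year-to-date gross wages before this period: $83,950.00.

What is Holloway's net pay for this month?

$9,743.55

Income Tax: taxable = $12,380.00
  $1,780.40 + 29.4% × ($12,380.00 − $10,800.00) = $1,780.40 + 29.4% × $1,580.00 = $2,244.92
Health Levy: 1% × $12,380.00 = $123.80
Disability Insurance: cap $87,280.00 − YTD $83,950.00 = $3,330.00 subject; 8.04% × $3,330.00 = $267.73
Total withheld: $2,244.92 + $123.80 + $267.73 = $2,636.45
Net pay: $12,380.00 − $2,636.45 = $9,743.55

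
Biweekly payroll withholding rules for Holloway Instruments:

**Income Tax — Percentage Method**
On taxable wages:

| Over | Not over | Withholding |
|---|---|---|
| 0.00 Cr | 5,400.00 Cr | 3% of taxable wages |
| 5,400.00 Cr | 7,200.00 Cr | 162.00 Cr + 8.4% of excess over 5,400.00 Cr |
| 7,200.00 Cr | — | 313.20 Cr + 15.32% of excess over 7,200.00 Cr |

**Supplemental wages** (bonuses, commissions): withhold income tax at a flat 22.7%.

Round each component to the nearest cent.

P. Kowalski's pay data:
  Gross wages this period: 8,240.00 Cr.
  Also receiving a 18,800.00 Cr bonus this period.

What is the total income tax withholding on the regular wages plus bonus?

4,740.13 Cr

Income Tax: taxable = 8,240.00 Cr
  313.20 Cr + 15.32% × (8,240.00 Cr − 7,200.00 Cr) = 313.20 Cr + 15.32% × 1,040.00 Cr = 472.53 Cr
Supplemental (22.7% flat on bonus): 22.7% × 18,800.00 Cr = 4,267.60 Cr
Total income tax: 472.53 Cr + 4,267.60 Cr = 4,740.13 Cr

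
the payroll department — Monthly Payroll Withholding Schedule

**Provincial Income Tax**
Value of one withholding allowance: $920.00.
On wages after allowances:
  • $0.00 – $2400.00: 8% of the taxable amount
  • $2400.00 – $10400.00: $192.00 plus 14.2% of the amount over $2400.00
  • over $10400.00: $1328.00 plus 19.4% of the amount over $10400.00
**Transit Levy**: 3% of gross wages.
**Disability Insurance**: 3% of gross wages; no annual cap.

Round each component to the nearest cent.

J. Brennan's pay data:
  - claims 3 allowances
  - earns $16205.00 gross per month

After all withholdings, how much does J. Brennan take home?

Provincial Income Tax: taxable = $16205.00 − 3×$920.00 = $13445.00
  $1328.00 + 19.4% × ($13445.00 − $10400.00) = $1328.00 + 19.4% × $3045.00 = $1918.73
Transit Levy: 3% × $16205.00 = $486.15
Disability Insurance: 3% × $16205.00 = $486.15
Total withheld: $1918.73 + $486.15 + $486.15 = $2891.03
Net pay: $16205.00 − $2891.03 = $13313.97

$13313.97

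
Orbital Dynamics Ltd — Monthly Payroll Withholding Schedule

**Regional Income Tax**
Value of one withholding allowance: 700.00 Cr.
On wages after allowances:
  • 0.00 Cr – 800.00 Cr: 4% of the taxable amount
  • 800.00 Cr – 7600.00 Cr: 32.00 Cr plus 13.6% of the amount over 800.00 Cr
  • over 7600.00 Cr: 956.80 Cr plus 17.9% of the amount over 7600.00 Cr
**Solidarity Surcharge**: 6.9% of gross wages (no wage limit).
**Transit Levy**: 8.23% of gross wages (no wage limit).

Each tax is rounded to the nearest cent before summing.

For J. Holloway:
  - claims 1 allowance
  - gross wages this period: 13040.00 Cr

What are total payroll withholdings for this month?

Regional Income Tax: taxable = 13040.00 Cr − 1×700.00 Cr = 12340.00 Cr
  956.80 Cr + 17.9% × (12340.00 Cr − 7600.00 Cr) = 956.80 Cr + 17.9% × 4740.00 Cr = 1805.26 Cr
Solidarity Surcharge: 6.9% × 13040.00 Cr = 899.76 Cr
Transit Levy: 8.23% × 13040.00 Cr = 1073.19 Cr
Total: 1805.26 Cr + 899.76 Cr + 1073.19 Cr = 3778.21 Cr

3778.21 Cr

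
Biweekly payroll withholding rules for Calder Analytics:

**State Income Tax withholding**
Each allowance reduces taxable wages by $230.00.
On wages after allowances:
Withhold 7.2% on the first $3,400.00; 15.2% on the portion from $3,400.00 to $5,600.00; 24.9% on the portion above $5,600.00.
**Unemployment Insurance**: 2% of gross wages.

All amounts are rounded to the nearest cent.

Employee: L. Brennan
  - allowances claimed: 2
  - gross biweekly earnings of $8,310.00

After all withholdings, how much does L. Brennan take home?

State Income Tax: taxable = $8,310.00 − 2×$230.00 = $7,850.00
  $579.20 + 24.9% × ($7,850.00 − $5,600.00) = $579.20 + 24.9% × $2,250.00 = $1,139.45
Unemployment Insurance: 2% × $8,310.00 = $166.20
Total withheld: $1,139.45 + $166.20 = $1,305.65
Net pay: $8,310.00 − $1,305.65 = $7,004.35

$7,004.35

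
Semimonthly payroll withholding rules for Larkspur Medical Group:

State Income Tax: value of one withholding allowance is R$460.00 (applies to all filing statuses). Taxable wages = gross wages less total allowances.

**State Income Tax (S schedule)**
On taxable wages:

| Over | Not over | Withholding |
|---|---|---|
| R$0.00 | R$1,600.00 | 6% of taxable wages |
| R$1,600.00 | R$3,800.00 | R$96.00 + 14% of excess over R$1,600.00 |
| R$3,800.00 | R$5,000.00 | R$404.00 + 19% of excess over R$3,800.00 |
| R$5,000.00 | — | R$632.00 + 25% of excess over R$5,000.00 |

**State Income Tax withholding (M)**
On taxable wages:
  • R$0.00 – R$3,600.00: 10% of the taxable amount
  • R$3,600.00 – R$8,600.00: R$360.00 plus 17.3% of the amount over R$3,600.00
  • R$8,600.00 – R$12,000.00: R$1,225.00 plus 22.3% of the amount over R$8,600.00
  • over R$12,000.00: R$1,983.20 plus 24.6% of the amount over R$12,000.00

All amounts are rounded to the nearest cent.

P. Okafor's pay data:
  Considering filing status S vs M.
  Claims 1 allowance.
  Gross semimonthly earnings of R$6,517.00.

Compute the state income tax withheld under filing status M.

R$785.06

State Income Tax (M): taxable = R$6,517.00 − 1×R$460.00 = R$6,057.00
  R$360.00 + 17.3% × (R$6,057.00 − R$3,600.00) = R$360.00 + 17.3% × R$2,457.00 = R$785.06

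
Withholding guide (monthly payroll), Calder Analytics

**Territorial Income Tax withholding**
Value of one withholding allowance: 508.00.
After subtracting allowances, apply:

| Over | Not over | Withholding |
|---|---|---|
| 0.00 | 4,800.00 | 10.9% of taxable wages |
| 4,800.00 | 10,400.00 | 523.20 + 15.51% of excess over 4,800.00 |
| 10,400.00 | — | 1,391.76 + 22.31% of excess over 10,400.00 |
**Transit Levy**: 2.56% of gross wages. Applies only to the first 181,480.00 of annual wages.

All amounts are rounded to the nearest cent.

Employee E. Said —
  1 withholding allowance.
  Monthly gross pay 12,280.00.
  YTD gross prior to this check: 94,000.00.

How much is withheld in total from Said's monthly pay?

Territorial Income Tax: taxable = 12,280.00 − 1×508.00 = 11,772.00
  1,391.76 + 22.31% × (11,772.00 − 10,400.00) = 1,391.76 + 22.31% × 1,372.00 = 1,697.85
Transit Levy: 2.56% × 12,280.00 = 314.37
Total: 1,697.85 + 314.37 = 2,012.22

2,012.22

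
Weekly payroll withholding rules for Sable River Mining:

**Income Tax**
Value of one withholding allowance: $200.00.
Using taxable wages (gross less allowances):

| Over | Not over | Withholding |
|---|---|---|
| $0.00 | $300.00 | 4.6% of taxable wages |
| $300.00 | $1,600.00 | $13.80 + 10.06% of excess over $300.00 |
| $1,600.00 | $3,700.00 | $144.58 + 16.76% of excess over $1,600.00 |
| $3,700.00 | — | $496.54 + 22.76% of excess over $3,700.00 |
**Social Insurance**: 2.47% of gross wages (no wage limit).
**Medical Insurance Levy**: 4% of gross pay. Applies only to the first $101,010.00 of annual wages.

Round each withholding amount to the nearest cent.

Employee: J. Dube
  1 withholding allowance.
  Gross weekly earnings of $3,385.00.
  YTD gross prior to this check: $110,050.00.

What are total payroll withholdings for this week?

Income Tax: taxable = $3,385.00 − 1×$200.00 = $3,185.00
  $144.58 + 16.76% × ($3,185.00 − $1,600.00) = $144.58 + 16.76% × $1,585.00 = $410.23
Social Insurance: 2.47% × $3,385.00 = $83.61
Medical Insurance Levy: YTD $110,050.00 ≥ cap $101,010.00 → $0.00
Total: $410.23 + $83.61 + $0.00 = $493.84

$493.84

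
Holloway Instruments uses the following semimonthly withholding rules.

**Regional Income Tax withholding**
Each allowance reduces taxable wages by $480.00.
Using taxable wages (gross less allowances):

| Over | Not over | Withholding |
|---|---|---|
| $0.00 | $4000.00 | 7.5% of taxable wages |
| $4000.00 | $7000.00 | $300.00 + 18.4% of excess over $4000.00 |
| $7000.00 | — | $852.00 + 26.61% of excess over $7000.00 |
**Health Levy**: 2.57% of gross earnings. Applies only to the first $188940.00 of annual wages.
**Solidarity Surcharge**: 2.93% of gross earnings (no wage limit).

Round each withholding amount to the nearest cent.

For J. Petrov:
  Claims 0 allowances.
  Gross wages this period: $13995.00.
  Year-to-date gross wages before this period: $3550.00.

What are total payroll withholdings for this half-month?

$3483.09

Regional Income Tax: taxable = $13995.00
  $852.00 + 26.61% × ($13995.00 − $7000.00) = $852.00 + 26.61% × $6995.00 = $2713.37
Health Levy: 2.57% × $13995.00 = $359.67
Solidarity Surcharge: 2.93% × $13995.00 = $410.05
Total: $2713.37 + $359.67 + $410.05 = $3483.09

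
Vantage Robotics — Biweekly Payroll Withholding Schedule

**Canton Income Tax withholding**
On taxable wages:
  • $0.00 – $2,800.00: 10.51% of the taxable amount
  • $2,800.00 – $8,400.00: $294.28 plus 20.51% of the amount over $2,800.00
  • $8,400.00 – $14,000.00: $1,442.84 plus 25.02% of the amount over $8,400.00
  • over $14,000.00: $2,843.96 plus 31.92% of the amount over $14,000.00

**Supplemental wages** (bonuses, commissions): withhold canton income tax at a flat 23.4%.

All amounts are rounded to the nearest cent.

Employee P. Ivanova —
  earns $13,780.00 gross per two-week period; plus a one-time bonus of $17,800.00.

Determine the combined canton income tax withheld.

$6,954.12

Canton Income Tax: taxable = $13,780.00
  $1,442.84 + 25.02% × ($13,780.00 − $8,400.00) = $1,442.84 + 25.02% × $5,380.00 = $2,788.92
Supplemental (23.4% flat on bonus): 23.4% × $17,800.00 = $4,165.20
Total canton income tax: $2,788.92 + $4,165.20 = $6,954.12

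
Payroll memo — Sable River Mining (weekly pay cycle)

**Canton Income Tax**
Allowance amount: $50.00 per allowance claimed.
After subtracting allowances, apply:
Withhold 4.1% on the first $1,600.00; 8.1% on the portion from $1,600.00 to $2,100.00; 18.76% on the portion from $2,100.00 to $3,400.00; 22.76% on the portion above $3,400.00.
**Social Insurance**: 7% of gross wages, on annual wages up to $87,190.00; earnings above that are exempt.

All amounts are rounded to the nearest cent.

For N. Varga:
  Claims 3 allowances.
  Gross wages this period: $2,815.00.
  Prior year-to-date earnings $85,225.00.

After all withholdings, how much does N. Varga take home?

Canton Income Tax: taxable = $2,815.00 − 3×$50.00 = $2,665.00
  $106.10 + 18.76% × ($2,665.00 − $2,100.00) = $106.10 + 18.76% × $565.00 = $212.09
Social Insurance: cap $87,190.00 − YTD $85,225.00 = $1,965.00 subject; 7% × $1,965.00 = $137.55
Total withheld: $212.09 + $137.55 = $349.64
Net pay: $2,815.00 − $349.64 = $2,465.36

$2,465.36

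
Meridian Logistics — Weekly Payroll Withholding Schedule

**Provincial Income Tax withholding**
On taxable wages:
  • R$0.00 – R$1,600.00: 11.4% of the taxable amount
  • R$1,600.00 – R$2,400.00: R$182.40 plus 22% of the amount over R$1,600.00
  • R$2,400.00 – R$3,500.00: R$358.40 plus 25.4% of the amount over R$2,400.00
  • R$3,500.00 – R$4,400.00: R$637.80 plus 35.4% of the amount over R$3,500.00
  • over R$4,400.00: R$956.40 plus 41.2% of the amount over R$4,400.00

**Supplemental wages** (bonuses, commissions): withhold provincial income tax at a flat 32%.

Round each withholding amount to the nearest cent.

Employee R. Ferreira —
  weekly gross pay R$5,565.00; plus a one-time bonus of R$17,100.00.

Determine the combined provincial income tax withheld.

R$6,908.38

Provincial Income Tax: taxable = R$5,565.00
  R$956.40 + 41.2% × (R$5,565.00 − R$4,400.00) = R$956.40 + 41.2% × R$1,165.00 = R$1,436.38
Supplemental (32% flat on bonus): 32% × R$17,100.00 = R$5,472.00
Total provincial income tax: R$1,436.38 + R$5,472.00 = R$6,908.38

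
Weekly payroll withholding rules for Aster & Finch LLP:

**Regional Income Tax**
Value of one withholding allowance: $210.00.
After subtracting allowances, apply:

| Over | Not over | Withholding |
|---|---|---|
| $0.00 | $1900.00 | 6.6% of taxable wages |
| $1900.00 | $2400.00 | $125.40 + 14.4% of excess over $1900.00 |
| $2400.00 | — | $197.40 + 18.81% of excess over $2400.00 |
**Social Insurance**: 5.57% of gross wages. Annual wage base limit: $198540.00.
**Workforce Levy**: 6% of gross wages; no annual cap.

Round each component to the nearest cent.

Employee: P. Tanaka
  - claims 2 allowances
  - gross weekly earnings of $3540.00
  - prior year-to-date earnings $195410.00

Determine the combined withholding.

Regional Income Tax: taxable = $3540.00 − 2×$210.00 = $3120.00
  $197.40 + 18.81% × ($3120.00 − $2400.00) = $197.40 + 18.81% × $720.00 = $332.83
Social Insurance: cap $198540.00 − YTD $195410.00 = $3130.00 subject; 5.57% × $3130.00 = $174.34
Workforce Levy: 6% × $3540.00 = $212.40
Total: $332.83 + $174.34 + $212.40 = $719.57

$719.57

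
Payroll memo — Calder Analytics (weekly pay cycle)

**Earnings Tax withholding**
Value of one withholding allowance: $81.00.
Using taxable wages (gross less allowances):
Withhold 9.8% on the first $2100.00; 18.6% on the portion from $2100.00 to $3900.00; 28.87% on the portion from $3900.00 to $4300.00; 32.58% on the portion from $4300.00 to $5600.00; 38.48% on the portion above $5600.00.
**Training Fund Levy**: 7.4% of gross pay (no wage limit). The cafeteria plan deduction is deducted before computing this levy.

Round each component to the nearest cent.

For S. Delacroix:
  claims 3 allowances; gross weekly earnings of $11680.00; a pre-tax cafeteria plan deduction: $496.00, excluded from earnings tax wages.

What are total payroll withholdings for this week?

Earnings Tax: taxable = $11680.00 − $496.00 − 3×$81.00 = $10941.00
  $1079.62 + 38.48% × ($10941.00 − $5600.00) = $1079.62 + 38.48% × $5341.00 = $3134.84
Training Fund Levy: 7.4% × $11184.00 = $827.62
Total: $3134.84 + $827.62 = $3962.46

$3962.46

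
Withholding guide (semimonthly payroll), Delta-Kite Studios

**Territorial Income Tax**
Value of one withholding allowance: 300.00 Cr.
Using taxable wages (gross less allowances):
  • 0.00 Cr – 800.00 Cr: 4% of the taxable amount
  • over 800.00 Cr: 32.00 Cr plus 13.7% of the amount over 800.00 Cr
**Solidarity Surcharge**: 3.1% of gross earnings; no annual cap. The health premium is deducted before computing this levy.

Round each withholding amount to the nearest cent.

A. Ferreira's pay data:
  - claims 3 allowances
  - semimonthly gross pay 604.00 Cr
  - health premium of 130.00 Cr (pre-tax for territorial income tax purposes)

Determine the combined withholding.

Territorial Income Tax: taxable = 604.00 Cr − 130.00 Cr − 3×300.00 Cr = -426.00 Cr
  Taxable ≤ 0 → 0.00 Cr
Solidarity Surcharge: 3.1% × 474.00 Cr = 14.69 Cr
Total: 0.00 Cr + 14.69 Cr = 14.69 Cr

14.69 Cr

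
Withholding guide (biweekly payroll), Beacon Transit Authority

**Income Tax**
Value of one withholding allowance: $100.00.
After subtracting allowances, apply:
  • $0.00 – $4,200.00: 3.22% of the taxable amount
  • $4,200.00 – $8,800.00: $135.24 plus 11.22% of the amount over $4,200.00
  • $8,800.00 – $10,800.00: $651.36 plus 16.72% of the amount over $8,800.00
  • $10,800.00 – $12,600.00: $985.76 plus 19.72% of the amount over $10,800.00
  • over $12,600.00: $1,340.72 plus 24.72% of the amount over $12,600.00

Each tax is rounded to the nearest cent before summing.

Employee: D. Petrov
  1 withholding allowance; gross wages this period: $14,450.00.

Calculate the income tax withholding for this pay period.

Income Tax: taxable = $14,450.00 − 1×$100.00 = $14,350.00
  $1,340.72 + 24.72% × ($14,350.00 − $12,600.00) = $1,340.72 + 24.72% × $1,750.00 = $1,773.32

$1,773.32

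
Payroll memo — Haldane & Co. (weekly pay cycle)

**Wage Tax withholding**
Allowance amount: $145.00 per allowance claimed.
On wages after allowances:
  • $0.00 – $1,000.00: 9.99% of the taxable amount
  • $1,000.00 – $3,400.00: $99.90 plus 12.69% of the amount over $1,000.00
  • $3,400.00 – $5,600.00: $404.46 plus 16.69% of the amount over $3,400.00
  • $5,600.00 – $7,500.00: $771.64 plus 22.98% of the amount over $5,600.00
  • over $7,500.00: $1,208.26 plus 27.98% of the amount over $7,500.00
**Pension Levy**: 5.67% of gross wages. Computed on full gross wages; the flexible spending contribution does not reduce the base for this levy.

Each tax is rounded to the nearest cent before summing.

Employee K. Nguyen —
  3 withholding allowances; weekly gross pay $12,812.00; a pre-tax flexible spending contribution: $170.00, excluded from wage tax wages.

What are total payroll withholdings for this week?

Wage Tax: taxable = $12,812.00 − $170.00 − 3×$145.00 = $12,207.00
  $1,208.26 + 27.98% × ($12,207.00 − $7,500.00) = $1,208.26 + 27.98% × $4,707.00 = $2,525.28
Pension Levy: 5.67% × $12,812.00 = $726.44
Total: $2,525.28 + $726.44 = $3,251.72

$3,251.72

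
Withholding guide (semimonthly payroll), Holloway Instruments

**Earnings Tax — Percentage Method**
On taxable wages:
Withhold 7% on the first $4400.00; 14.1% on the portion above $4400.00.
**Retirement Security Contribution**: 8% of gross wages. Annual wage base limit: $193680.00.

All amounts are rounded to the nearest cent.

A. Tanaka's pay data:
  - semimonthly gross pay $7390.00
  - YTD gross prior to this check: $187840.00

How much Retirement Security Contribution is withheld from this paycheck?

$467.20

Retirement Security Contribution: cap $193680.00 − YTD $187840.00 = $5840.00 subject; 8% × $5840.00 = $467.20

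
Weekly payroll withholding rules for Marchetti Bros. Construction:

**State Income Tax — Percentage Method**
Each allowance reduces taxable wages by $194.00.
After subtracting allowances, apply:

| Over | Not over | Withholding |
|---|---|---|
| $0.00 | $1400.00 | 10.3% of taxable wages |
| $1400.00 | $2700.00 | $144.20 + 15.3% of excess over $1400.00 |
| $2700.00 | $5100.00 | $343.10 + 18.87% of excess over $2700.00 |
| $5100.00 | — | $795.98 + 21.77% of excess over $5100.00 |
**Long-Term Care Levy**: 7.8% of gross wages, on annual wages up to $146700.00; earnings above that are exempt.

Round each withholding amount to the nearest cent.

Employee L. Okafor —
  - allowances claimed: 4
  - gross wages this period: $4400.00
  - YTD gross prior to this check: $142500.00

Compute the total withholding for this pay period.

State Income Tax: taxable = $4400.00 − 4×$194.00 = $3624.00
  $343.10 + 18.87% × ($3624.00 − $2700.00) = $343.10 + 18.87% × $924.00 = $517.46
Long-Term Care Levy: cap $146700.00 − YTD $142500.00 = $4200.00 subject; 7.8% × $4200.00 = $327.60
Total: $517.46 + $327.60 = $845.06

$845.06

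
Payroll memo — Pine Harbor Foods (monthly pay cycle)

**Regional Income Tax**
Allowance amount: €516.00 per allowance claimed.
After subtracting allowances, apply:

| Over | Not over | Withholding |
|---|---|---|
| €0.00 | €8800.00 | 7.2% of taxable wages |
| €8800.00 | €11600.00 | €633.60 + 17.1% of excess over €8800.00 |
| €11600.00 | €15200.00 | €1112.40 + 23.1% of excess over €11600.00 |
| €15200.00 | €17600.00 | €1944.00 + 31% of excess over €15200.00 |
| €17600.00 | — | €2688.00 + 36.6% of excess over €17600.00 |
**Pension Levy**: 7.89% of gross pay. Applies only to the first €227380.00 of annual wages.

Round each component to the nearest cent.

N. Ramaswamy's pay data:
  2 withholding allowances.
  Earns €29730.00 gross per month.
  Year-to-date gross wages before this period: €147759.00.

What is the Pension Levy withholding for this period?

€2345.70

Pension Levy: 7.89% × €29730.00 = €2345.70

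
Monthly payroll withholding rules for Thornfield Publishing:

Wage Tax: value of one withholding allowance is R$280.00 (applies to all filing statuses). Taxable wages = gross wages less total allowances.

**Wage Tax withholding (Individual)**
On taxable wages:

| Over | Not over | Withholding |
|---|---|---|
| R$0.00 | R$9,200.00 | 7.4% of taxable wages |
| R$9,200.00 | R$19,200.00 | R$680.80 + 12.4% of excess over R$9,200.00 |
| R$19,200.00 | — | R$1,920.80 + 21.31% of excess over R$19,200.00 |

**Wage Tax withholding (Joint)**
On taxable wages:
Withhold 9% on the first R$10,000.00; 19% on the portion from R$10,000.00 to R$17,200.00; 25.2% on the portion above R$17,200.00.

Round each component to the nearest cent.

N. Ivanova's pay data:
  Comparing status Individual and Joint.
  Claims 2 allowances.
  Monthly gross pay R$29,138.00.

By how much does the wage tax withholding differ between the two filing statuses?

R$1,216.01

Wage Tax (Individual): taxable = R$29,138.00 − 2×R$280.00 = R$28,578.00
  R$1,920.80 + 21.31% × (R$28,578.00 − R$19,200.00) = R$1,920.80 + 21.31% × R$9,378.00 = R$3,919.25
Wage Tax (Joint): taxable = R$29,138.00 − 2×R$280.00 = R$28,578.00
  R$2,268.00 + 25.2% × (R$28,578.00 − R$17,200.00) = R$2,268.00 + 25.2% × R$11,378.00 = R$5,135.26
Difference: |R$3,919.25 − R$5,135.26| = R$1,216.01 (higher under Joint)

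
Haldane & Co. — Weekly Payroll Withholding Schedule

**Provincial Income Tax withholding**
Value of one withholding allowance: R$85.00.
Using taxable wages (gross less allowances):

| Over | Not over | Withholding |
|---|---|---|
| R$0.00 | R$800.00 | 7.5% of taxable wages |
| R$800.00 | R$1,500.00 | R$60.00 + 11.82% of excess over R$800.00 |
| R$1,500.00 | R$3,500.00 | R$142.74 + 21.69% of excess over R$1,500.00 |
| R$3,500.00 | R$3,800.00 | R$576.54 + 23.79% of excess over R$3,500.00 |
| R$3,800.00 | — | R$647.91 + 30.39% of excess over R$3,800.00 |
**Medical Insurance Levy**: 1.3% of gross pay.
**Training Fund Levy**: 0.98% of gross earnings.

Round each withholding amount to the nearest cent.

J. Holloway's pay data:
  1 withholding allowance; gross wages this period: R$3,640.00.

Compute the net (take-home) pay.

Provincial Income Tax: taxable = R$3,640.00 − 1×R$85.00 = R$3,555.00
  R$576.54 + 23.79% × (R$3,555.00 − R$3,500.00) = R$576.54 + 23.79% × R$55.00 = R$589.62
Medical Insurance Levy: 1.3% × R$3,640.00 = R$47.32
Training Fund Levy: 0.98% × R$3,640.00 = R$35.67
Total withheld: R$589.62 + R$47.32 + R$35.67 = R$672.61
Net pay: R$3,640.00 − R$672.61 = R$2,967.39

R$2,967.39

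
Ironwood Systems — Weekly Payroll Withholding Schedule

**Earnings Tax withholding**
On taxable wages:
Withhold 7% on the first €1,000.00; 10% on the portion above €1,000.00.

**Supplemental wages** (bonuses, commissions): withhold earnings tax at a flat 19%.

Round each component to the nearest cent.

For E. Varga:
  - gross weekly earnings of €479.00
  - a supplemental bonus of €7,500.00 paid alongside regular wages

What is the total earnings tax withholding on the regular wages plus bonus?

€1,458.53

Earnings Tax: taxable = €479.00
  7% × €479.00 = €33.53
Supplemental (19% flat on bonus): 19% × €7,500.00 = €1,425.00
Total earnings tax: €33.53 + €1,425.00 = €1,458.53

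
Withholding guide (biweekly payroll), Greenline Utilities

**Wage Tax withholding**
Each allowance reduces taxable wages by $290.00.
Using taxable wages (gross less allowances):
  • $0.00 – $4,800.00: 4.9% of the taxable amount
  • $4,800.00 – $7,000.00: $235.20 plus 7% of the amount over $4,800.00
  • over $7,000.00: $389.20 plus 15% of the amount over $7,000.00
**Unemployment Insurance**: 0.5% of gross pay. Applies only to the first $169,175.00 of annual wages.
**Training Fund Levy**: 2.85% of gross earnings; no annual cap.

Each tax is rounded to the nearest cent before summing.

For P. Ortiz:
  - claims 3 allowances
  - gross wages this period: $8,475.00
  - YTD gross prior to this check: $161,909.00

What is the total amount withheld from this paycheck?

Wage Tax: taxable = $8,475.00 − 3×$290.00 = $7,605.00
  $389.20 + 15% × ($7,605.00 − $7,000.00) = $389.20 + 15% × $605.00 = $479.95
Unemployment Insurance: cap $169,175.00 − YTD $161,909.00 = $7,266.00 subject; 0.5% × $7,266.00 = $36.33
Training Fund Levy: 2.85% × $8,475.00 = $241.54
Total: $479.95 + $36.33 + $241.54 = $757.82

$757.82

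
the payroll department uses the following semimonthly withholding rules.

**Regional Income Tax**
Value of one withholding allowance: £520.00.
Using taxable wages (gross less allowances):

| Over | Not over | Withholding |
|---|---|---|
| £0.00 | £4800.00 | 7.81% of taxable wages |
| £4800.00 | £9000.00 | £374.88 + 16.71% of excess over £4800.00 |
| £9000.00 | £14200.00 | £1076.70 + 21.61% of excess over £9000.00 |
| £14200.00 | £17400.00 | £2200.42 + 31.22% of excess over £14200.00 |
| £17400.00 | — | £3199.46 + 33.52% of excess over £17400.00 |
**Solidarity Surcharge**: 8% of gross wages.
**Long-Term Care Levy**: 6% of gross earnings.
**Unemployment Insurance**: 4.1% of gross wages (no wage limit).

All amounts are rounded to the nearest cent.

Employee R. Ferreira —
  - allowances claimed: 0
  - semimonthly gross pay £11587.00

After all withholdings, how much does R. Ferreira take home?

Regional Income Tax: taxable = £11587.00
  £1076.70 + 21.61% × (£11587.00 − £9000.00) = £1076.70 + 21.61% × £2587.00 = £1635.75
Solidarity Surcharge: 8% × £11587.00 = £926.96
Long-Term Care Levy: 6% × £11587.00 = £695.22
Unemployment Insurance: 4.1% × £11587.00 = £475.07
Total withheld: £1635.75 + £926.96 + £695.22 + £475.07 = £3733.00
Net pay: £11587.00 − £3733.00 = £7854.00

£7854.00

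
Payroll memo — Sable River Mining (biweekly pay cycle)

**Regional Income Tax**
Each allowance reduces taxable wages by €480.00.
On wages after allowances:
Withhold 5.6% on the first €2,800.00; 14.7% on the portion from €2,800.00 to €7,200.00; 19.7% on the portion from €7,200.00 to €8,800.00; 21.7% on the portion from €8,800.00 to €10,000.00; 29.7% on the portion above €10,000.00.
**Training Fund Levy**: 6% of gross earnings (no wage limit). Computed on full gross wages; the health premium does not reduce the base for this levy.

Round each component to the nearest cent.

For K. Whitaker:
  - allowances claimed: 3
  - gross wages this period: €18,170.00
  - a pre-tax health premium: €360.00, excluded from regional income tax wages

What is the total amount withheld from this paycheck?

Regional Income Tax: taxable = €18,170.00 − €360.00 − 3×€480.00 = €16,370.00
  €1,379.20 + 29.7% × (€16,370.00 − €10,000.00) = €1,379.20 + 29.7% × €6,370.00 = €3,271.09
Training Fund Levy: 6% × €18,170.00 = €1,090.20
Total: €3,271.09 + €1,090.20 = €4,361.29

€4,361.29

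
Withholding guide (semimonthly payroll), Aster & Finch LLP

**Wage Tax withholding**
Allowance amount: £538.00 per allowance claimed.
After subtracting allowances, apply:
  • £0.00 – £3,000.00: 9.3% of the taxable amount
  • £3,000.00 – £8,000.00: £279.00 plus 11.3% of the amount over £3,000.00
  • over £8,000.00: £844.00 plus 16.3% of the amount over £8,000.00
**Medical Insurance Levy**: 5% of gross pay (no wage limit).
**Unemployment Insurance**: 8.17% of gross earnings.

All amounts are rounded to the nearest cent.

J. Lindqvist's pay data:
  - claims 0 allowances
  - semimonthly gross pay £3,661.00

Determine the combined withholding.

Wage Tax: taxable = £3,661.00
  £279.00 + 11.3% × (£3,661.00 − £3,000.00) = £279.00 + 11.3% × £661.00 = £353.69
Medical Insurance Levy: 5% × £3,661.00 = £183.05
Unemployment Insurance: 8.17% × £3,661.00 = £299.10
Total: £353.69 + £183.05 + £299.10 = £835.84

£835.84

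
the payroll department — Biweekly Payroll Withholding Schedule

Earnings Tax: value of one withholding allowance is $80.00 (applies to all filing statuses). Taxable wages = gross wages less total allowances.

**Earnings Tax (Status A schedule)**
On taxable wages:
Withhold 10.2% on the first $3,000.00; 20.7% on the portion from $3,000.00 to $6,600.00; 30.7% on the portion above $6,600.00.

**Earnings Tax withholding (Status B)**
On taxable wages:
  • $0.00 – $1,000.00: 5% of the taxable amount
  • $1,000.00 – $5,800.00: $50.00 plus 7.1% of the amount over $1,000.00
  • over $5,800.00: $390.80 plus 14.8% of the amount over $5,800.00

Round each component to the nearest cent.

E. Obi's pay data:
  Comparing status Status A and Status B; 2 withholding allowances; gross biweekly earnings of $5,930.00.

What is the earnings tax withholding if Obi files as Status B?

$388.67

Earnings Tax (Status B): taxable = $5,930.00 − 2×$80.00 = $5,770.00
  $50.00 + 7.1% × ($5,770.00 − $1,000.00) = $50.00 + 7.1% × $4,770.00 = $388.67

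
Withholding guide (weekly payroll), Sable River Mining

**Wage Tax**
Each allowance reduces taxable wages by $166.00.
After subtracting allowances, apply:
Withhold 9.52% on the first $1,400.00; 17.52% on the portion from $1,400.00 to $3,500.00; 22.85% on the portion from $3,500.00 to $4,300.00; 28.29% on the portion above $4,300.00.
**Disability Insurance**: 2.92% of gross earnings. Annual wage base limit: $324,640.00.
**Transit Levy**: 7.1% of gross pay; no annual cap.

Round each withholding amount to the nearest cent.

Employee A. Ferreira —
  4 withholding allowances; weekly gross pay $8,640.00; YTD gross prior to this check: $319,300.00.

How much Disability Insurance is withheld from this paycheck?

Disability Insurance: cap $324,640.00 − YTD $319,300.00 = $5,340.00 subject; 2.92% × $5,340.00 = $155.93

$155.93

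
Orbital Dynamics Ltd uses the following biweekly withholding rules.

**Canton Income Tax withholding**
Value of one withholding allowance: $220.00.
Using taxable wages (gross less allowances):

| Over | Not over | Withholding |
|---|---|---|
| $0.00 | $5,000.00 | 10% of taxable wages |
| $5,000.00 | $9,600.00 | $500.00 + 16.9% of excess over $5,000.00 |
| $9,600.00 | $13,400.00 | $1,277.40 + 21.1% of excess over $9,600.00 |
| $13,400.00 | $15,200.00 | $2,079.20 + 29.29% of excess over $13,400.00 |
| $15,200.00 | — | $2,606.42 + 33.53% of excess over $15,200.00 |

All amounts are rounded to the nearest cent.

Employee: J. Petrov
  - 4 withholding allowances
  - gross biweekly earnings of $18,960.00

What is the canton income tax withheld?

$3,572.08

Canton Income Tax: taxable = $18,960.00 − 4×$220.00 = $18,080.00
  $2,606.42 + 33.53% × ($18,080.00 − $15,200.00) = $2,606.42 + 33.53% × $2,880.00 = $3,572.08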